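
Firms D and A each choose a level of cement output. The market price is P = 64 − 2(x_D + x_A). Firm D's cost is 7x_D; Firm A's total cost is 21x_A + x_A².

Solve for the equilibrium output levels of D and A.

Firm D's profit: π = x_D(64 − 2(x_D + x_A)) − 7x_D.
∂π/∂x_D = 57 − 4x_D − 2x_A = 0, so x_D = 14.25 − 0.5x_A.
For A: ∂π/∂x_A = 43 − 6x_A − 2x_D = 0 ⇒ x_A = 43/6 − (1/3)x_D.
Substituting the second reaction function into the first: x_D = 14.25 − 0.5(43/6 − (1/3)x_D), which gives (5/6)x_D = 32/3 ⇒ x_D = 12.8.
Then x_A = 43/6 − (1/3)·12.8 = 2.9.

12.8, 2.9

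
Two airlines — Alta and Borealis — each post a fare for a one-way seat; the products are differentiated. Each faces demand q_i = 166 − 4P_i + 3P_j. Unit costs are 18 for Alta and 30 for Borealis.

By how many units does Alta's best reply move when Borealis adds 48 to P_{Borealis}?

18

Alta's profit: π = (P_{Alta} − 18)(166 − 4P_{Alta} + 3P_{Borealis}).
∂π/∂P_{Alta} = 238 − 8P_{Alta} + 3P_{Borealis} = 0 ⇒ P_{Alta} = 29.75 + 0.375P_{Borealis}.
The reaction-function slope is 0.375, so a 48-unit rise in P_{Borealis} moves P_{Alta} by 0.375 × 48 = 18. Alta's best response rises — the actions are strategic complements.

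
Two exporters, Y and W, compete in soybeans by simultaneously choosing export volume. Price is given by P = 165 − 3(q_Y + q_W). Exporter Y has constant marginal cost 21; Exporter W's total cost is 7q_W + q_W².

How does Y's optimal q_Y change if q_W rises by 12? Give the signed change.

Exporter Y's profit: π = q_Y(165 − 3(q_Y + q_W)) − 21q_Y.
∂π/∂q_Y = 144 − 6q_Y − 3q_W = 0, so q_Y = 24 − 0.5q_W.
The reaction-function slope is −0.5, so a 12-unit rise in q_W moves q_Y by −0.5 × 12 = −6. Y's best response falls — the actions are strategic substitutes.

-6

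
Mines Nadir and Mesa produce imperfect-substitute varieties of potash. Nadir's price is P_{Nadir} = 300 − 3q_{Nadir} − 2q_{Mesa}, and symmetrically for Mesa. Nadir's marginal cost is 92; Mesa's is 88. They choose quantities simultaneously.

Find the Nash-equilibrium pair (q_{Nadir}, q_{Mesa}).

Mine Nadir's profit: π = q_{Nadir}(300 − 3q_{Nadir} − 2q_{Mesa}) − 92q_{Nadir}.
∂π/∂q_{Nadir} = 208 − 6q_{Nadir} − 2q_{Mesa} = 0 ⇒ q_{Nadir} = 104/3 − (1/3)q_{Mesa}.
Similarly q_{Mesa} = 106/3 − (1/3)q_{Nadir}.
Plugging q_{Mesa} into Nadir's best response: q_{Nadir} = 104/3 − (1/3)(106/3 − (1/3)q_{Nadir}) ⇒ (8/9)q_{Nadir} = 206/9, so q_{Nadir} = 25.75.
Then q_{Mesa} = 106/3 − (1/3)·25.75 = 26.75.

25.75, 26.75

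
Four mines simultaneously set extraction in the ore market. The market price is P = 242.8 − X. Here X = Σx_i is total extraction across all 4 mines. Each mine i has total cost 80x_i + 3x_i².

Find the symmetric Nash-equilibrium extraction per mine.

A representative mine's profit is π_i = x_i(242.8 − X) − 80x_i − 3x_i², with X = x_i + Σ_{j≠i} x_j.
First-order condition: 162.8 − 8x_i − Σ_{j≠i} x_j = 0.
With identical mines, set every x_j = x: then 162.8 − 8x − 3x = 0, i.e. x = 162.8/11 = 14.8.

14.8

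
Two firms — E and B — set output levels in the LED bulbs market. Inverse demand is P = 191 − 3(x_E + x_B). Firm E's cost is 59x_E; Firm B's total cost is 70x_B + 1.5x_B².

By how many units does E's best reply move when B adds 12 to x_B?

-6

Firm E's profit: π = x_E(191 − 3(x_E + x_B)) − 59x_E.
∂π/∂x_E = 132 − 6x_E − 3x_B = 0, so x_E = 22 − 0.5x_B.
The reaction-function slope is −0.5, so a 12-unit rise in x_B moves x_E by −0.5 × 12 = −6. E's best response falls — the actions are strategic substitutes.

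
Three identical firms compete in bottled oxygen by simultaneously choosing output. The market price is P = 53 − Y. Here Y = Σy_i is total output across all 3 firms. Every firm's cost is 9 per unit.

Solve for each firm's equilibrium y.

A representative firm's profit is π_i = y_i(53 − Y) − 9y_i, with Y = y_i + Σ_{j≠i} y_j.
First-order condition: 44 − 2y_i − Σ_{j≠i} y_j = 0.
Imposing symmetry (y_j = y for all j) turns Σ_{j≠i} y_j into 2y, so 44 = 4y and y = 11.

11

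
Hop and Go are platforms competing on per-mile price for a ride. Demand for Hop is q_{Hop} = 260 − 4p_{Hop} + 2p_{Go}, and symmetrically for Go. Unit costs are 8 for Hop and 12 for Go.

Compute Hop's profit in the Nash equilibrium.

6789.76

Hop's profit: π = (p_{Hop} − 8)(260 − 4p_{Hop} + 2p_{Go}).
∂π/∂p_{Hop} = 292 − 8p_{Hop} + 2p_{Go} = 0 ⇒ p_{Hop} = 36.5 + 0.25p_{Go}.
Similarly p_{Go} = 38.5 + 0.25p_{Hop}.
Solving the two reaction functions simultaneously: (1 − (0.25)(0.25))p_{Hop} = 36.5 + 0.25·38.5, so 0.9375p_{Hop} = 46.125 and p_{Hop} = 49.2.
Then p_{Go} = 38.5 + 0.25·49.2 = 50.8.
q_{Hop} = 260 − 4·49.2 + 2·50.8 = 164.8.
Profit = (49.2 − 8)·164.8 = 6789.76.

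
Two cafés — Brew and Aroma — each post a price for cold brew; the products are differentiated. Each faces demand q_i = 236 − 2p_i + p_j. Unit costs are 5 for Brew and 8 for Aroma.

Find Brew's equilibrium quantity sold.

154.8

Brew's profit: π = (p_{Brew} − 5)(236 − 2p_{Brew} + p_{Aroma}).
∂π/∂p_{Brew} = 246 − 4p_{Brew} + p_{Aroma} = 0 ⇒ p_{Brew} = 61.5 + 0.25p_{Aroma}.
Similarly p_{Aroma} = 63 + 0.25p_{Brew}.
Substituting the second reaction function into the first: p_{Brew} = 61.5 + 0.25(63 + 0.25p_{Brew}), which gives 0.9375p_{Brew} = 77.25 ⇒ p_{Brew} = 82.4.
Then p_{Aroma} = 63 + 0.25·82.4 = 83.6.
q_{Brew} = 236 − 2·82.4 + 83.6 = 154.8.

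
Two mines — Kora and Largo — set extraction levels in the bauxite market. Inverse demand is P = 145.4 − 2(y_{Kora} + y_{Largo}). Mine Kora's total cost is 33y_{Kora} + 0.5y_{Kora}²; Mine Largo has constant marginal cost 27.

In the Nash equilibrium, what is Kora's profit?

Mine Kora's profit: π = y_{Kora}(145.4 − 2(y_{Kora} + y_{Largo})) − 33y_{Kora} − 0.5y_{Kora}².
∂π/∂y_{Kora} = 112.4 − 5y_{Kora} − 2y_{Largo} = 0, so y_{Kora} = 22.48 − 0.4y_{Largo}.
For Largo: ∂π/∂y_{Largo} = 118.4 − 4y_{Largo} − 2y_{Kora} = 0 ⇒ y_{Largo} = 29.6 − 0.5y_{Kora}.
Solving the two reaction functions simultaneously: (1 − (−0.4)(−0.5))y_{Kora} = 22.48 − 0.4·29.6, so 0.8y_{Kora} = 10.64 and y_{Kora} = 13.3.
Then y_{Largo} = 29.6 − 0.5·13.3 = 22.95.
Price P = 145.4 − 2·36.25 = 72.9.
Kora's profit: (72.9 − 33)·13.3 − 0.5(13.3)² = 442.225.

442.225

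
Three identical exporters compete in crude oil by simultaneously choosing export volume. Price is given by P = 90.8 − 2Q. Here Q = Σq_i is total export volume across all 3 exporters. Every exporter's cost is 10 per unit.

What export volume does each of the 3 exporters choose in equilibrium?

10.1

A representative exporter's profit is π_i = q_i(90.8 − 2Q) − 10q_i, with Q = q_i + Σ_{j≠i} q_j.
First-order condition: 80.8 − 4q_i − 2Σ_{j≠i} q_j = 0.
With identical exporters, set every q_j = q: then 80.8 − 4q − 4q = 0, i.e. q = 80.8/8 = 10.1.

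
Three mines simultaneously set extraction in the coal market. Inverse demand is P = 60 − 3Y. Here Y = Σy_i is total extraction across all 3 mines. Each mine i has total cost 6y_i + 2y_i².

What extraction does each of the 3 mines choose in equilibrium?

3.375

A representative mine's profit is π_i = y_i(60 − 3Y) − 6y_i − 2y_i², with Y = y_i + Σ_{j≠i} y_j.
First-order condition: 54 − 10y_i − 3Σ_{j≠i} y_j = 0.
With identical mines, set every y_j = y: then 54 − 10y − 6y = 0, i.e. y = 54/16 = 3.375.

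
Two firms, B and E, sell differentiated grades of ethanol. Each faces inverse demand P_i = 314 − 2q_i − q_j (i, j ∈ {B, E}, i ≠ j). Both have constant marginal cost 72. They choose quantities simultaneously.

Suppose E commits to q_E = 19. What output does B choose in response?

Firm B's profit: π = q_B(314 − 2q_B − q_E) − 72q_B.
∂π/∂q_B = 242 − 4q_B − q_E = 0 ⇒ q_B = 60.5 − 0.25q_E.
At q_E = 19: q_B = 60.5 − 0.25·19 = 55.75.

55.75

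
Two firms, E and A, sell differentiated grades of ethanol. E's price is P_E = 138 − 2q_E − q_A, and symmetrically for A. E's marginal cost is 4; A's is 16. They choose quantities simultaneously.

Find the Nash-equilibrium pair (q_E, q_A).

Firm E's profit: π = q_E(138 − 2q_E − q_A) − 4q_E.
∂π/∂q_E = 134 − 4q_E − q_A = 0 ⇒ q_E = 33.5 − 0.25q_A.
Similarly q_A = 30.5 − 0.25q_E.
Substituting the second reaction function into the first: q_E = 33.5 − 0.25(30.5 − 0.25q_E), which gives 0.9375q_E = 25.875 ⇒ q_E = 27.6.
Then q_A = 30.5 − 0.25·27.6 = 23.6.

27.6, 23.6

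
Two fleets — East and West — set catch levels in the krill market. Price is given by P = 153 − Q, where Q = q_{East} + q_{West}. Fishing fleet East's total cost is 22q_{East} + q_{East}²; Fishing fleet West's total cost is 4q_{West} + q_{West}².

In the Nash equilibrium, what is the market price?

Fishing fleet East's profit: π = q_{East}(153 − (q_{East} + q_{West})) − 22q_{East} − q_{East}².
∂π/∂q_{East} = 131 − 4q_{East} − q_{West} = 0, so q_{East} = 32.75 − 0.25q_{West}.
By the same steps for West: q_{West} = 37.25 − 0.25q_{East}.
Solving the two reaction functions simultaneously: (1 − (−0.25)(−0.25))q_{East} = 32.75 − 0.25·37.25, so 0.9375q_{East} = 23.4375 and q_{East} = 25.
Then q_{West} = 37.25 − 0.25·25 = 31.
Equilibrium price: P = 153 − 56 = 97.

97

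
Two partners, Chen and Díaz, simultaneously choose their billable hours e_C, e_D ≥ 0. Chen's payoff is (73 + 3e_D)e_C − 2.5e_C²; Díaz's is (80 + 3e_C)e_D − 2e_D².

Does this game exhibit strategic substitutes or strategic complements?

strategic complements

Expanding Chen's payoff: 73e_C + 3e_De_C − 2.5e_C².
∂π/∂e_C = 73 + 3e_D − 5e_C = 0, so e_C = 14.6 + 0.6e_D.
The best-response slope de_C/de_D = 0.6 > 0: the reaction function is upward-sloping, so the choices are strategic complements.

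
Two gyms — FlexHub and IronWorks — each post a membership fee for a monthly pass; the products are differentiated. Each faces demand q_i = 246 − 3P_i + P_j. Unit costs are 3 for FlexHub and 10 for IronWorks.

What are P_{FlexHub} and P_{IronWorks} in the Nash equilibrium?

FlexHub's profit: π = (P_{FlexHub} − 3)(246 − 3P_{FlexHub} + P_{IronWorks}).
∂π/∂P_{FlexHub} = 255 − 6P_{FlexHub} + P_{IronWorks} = 0 ⇒ P_{FlexHub} = 42.5 + (1/6)P_{IronWorks}.
Similarly P_{IronWorks} = 46 + (1/6)P_{FlexHub}.
Solving the two reaction functions simultaneously: (1 − (1/6)(1/6))P_{FlexHub} = 42.5 + (1/6)·46, so (35/36)P_{FlexHub} = 301/6 and P_{FlexHub} = 51.6.
Then P_{IronWorks} = 46 + (1/6)·51.6 = 54.6.

51.6, 54.6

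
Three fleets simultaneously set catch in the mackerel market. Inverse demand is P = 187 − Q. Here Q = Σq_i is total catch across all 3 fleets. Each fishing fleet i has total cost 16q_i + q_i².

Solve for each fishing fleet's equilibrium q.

28.5

A representative fishing fleet's profit is π_i = q_i(187 − Q) − 16q_i − q_i², with Q = q_i + Σ_{j≠i} q_j.
First-order condition: 171 − 4q_i − Σ_{j≠i} q_j = 0.
In a symmetric equilibrium every fishing fleet chooses the same q, so Σ_{j≠i} q_j = 2q. The condition becomes 171 − 6q = 0, giving q = 171/6 = 28.5.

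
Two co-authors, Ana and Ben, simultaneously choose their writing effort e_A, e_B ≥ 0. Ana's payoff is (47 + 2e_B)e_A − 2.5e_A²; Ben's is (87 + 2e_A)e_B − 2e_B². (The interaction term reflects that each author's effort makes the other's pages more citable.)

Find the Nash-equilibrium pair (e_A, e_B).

Expanding Ana's payoff: 47e_A + 2e_Be_A − 2.5e_A².
∂π/∂e_A = 47 + 2e_B − 5e_A = 0, so e_A = 9.4 + 0.4e_B.
Likewise for Ben: e_B = 21.75 + 0.5e_A.
Plugging e_B into Ana's best response: e_A = 9.4 + 0.4(21.75 + 0.5e_A) ⇒ 0.8e_A = 18.1, so e_A = 22.625.
Then e_B = 21.75 + 0.5·22.625 = 33.0625.

22.625, 33.0625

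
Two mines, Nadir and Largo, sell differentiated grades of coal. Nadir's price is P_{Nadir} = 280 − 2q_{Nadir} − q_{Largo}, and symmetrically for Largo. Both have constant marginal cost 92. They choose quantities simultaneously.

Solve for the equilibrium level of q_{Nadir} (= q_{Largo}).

37.6

Mine Nadir's profit: π = q_{Nadir}(280 − 2q_{Nadir} − q_{Largo}) − 92q_{Nadir}.
∂π/∂q_{Nadir} = 188 − 4q_{Nadir} − q_{Largo} = 0 ⇒ q_{Nadir} = 47 − 0.25q_{Largo}.
The game is symmetric, so in equilibrium q_{Largo} = q_{Nadir}: the reaction function gives 1.25q_{Nadir} = 47, hence q_{Nadir} = 37.6.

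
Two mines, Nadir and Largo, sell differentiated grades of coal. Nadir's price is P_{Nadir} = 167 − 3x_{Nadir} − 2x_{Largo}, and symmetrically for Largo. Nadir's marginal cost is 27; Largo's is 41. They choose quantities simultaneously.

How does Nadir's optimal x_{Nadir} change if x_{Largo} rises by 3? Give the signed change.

-1

Mine Nadir's profit: π = x_{Nadir}(167 − 3x_{Nadir} − 2x_{Largo}) − 27x_{Nadir}.
∂π/∂x_{Nadir} = 140 − 6x_{Nadir} − 2x_{Largo} = 0 ⇒ x_{Nadir} = 70/3 − (1/3)x_{Largo}.
The reaction-function slope is −1/3, so a 3-unit rise in x_{Largo} moves x_{Nadir} by −1/3 × 3 = −1. Nadir's best response falls — the actions are strategic substitutes.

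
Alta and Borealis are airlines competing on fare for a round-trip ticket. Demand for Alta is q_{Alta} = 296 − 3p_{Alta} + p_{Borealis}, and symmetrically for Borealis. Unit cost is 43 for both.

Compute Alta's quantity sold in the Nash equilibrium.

126

Alta's profit: π = (p_{Alta} − 43)(296 − 3p_{Alta} + p_{Borealis}).
∂π/∂p_{Alta} = 425 − 6p_{Alta} + p_{Borealis} = 0 ⇒ p_{Alta} = 425/6 + (1/6)p_{Borealis}.
Setting p_{Alta} = p_{Borealis} in the reaction function: p_{Alta} = 425/6 + (1/6)p_{Alta}, so p_{Alta} = (425/6) / (5/6) = 85.
q_{Alta} = 296 − 3·85 + 85 = 126.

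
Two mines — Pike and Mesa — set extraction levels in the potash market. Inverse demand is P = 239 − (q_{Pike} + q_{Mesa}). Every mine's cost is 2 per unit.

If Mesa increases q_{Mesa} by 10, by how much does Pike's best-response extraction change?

Mine Pike's profit: π = q_{Pike}(239 − (q_{Pike} + q_{Mesa})) − 2q_{Pike}.
∂π/∂q_{Pike} = 237 − 2q_{Pike} − q_{Mesa} = 0, so q_{Pike} = 118.5 − 0.5q_{Mesa}.
The reaction-function slope is −0.5, so a 10-unit rise in q_{Mesa} moves q_{Pike} by −0.5 × 10 = −5. Pike's best response falls — the actions are strategic substitutes.

-5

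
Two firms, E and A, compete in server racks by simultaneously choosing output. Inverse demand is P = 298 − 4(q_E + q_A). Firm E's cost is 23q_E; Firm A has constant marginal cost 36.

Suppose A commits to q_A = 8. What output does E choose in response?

Firm E's profit: π = q_E(298 − 4(q_E + q_A)) − 23q_E.
∂π/∂q_E = 275 − 8q_E − 4q_A = 0, so q_E = 34.375 − 0.5q_A.
At q_A = 8: q_E = 34.375 − 0.5·8 = 30.375.

30.375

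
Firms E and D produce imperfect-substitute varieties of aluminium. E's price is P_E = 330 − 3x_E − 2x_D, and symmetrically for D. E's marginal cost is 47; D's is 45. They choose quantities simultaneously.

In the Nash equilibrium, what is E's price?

Firm E's profit: π = x_E(330 − 3x_E − 2x_D) − 47x_E.
∂π/∂x_E = 283 − 6x_E − 2x_D = 0 ⇒ x_E = 283/6 − (1/3)x_D.
Similarly x_D = 47.5 − (1/3)x_E.
Solving the two reaction functions simultaneously: (1 − (−1/3)(−1/3))x_E = 283/6 − (1/3)·47.5, so (8/9)x_E = 94/3 and x_E = 35.25.
Then x_D = 47.5 − (1/3)·35.25 = 35.75.
P_E = 330 − 3·35.25 − 2·35.75 = 152.75.

152.75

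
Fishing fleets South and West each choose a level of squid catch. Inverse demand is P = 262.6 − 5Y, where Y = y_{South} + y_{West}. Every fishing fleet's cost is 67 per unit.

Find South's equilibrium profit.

Fishing fleet South's profit: π = y_{South}(262.6 − 5(y_{South} + y_{West})) − 67y_{South}.
∂π/∂y_{South} = 195.6 − 10y_{South} − 5y_{West} = 0, so y_{South} = 19.56 − 0.5y_{West}.
The game is symmetric, so in equilibrium y_{West} = y_{South}: the reaction function gives 1.5y_{South} = 19.56, hence y_{South} = 13.04.
Price P = 262.6 − 5·26.08 = 132.2.
South's profit: (132.2 − 67)·13.04 = 850.208.

850.208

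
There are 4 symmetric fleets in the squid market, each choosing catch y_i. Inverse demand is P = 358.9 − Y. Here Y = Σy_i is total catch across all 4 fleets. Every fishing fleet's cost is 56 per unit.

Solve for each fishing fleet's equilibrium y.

60.58

A representative fishing fleet's profit is π_i = y_i(358.9 − Y) − 56y_i, with Y = y_i + Σ_{j≠i} y_j.
First-order condition: 302.9 − 2y_i − Σ_{j≠i} y_j = 0.
In a symmetric equilibrium every fishing fleet chooses the same y, so Σ_{j≠i} y_j = 3y. The condition becomes 302.9 − 5y = 0, giving y = 302.9/5 = 60.58.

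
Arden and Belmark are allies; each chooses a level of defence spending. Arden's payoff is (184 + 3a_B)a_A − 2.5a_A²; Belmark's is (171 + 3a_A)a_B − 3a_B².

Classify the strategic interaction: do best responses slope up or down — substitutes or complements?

Expanding Arden's payoff: 184a_A + 3a_Ba_A − 2.5a_A².
∂π/∂a_A = 184 + 3a_B − 5a_A = 0, so a_A = 36.8 + 0.6a_B.
The best-response slope da_A/da_B = 0.6 > 0: the reaction function is upward-sloping, so the choices are strategic complements.

strategic complements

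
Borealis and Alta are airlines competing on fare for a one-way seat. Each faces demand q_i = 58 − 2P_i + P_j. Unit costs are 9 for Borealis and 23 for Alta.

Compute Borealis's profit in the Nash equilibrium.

662.48

Borealis's profit: π = (P_{Borealis} − 9)(58 − 2P_{Borealis} + P_{Alta}).
∂π/∂P_{Borealis} = 76 − 4P_{Borealis} + P_{Alta} = 0 ⇒ P_{Borealis} = 19 + 0.25P_{Alta}.
Similarly P_{Alta} = 26 + 0.25P_{Borealis}.
Substituting the second reaction function into the first: P_{Borealis} = 19 + 0.25(26 + 0.25P_{Borealis}), which gives 0.9375P_{Borealis} = 25.5 ⇒ P_{Borealis} = 27.2.
Then P_{Alta} = 26 + 0.25·27.2 = 32.8.
q_{Borealis} = 58 − 2·27.2 + 32.8 = 36.4.
Profit = (27.2 − 9)·36.4 = 662.48.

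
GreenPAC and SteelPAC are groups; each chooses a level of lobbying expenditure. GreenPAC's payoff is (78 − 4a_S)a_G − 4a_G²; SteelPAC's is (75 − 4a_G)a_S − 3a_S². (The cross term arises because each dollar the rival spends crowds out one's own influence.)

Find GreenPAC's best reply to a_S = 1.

Expanding GreenPAC's payoff: 78a_G − 4a_Sa_G − 4a_G².
∂π/∂a_G = 78 − 4a_S − 8a_G = 0, so a_G = 9.75 − 0.5a_S.
At a_S = 1: a_G = 9.75 − 0.5·1 = 9.25.

9.25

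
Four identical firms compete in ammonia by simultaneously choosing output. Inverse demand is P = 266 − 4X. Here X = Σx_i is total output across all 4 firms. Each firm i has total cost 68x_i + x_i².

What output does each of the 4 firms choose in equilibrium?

A representative firm's profit is π_i = x_i(266 − 4X) − 68x_i − x_i², with X = x_i + Σ_{j≠i} x_j.
First-order condition: 198 − 10x_i − 4Σ_{j≠i} x_j = 0.
With identical firms, set every x_j = x: then 198 − 10x − 12x = 0, i.e. x = 198/22 = 9.

9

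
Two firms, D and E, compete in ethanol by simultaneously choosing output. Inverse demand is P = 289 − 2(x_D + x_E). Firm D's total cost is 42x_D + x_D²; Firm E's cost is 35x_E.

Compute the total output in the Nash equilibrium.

Firm D's profit: π = x_D(289 − 2(x_D + x_E)) − 42x_D − x_D².
∂π/∂x_D = 247 − 6x_D − 2x_E = 0, so x_D = 247/6 − (1/3)x_E.
For E: ∂π/∂x_E = 254 − 4x_E − 2x_D = 0 ⇒ x_E = 63.5 − 0.5x_D.
Solving the two reaction functions simultaneously: (1 − (−1/3)(−0.5))x_D = 247/6 − (1/3)·63.5, so (5/6)x_D = 20 and x_D = 24.
Then x_E = 63.5 − 0.5·24 = 51.5.
Total output: 24 + 51.5 = 75.5.

75.5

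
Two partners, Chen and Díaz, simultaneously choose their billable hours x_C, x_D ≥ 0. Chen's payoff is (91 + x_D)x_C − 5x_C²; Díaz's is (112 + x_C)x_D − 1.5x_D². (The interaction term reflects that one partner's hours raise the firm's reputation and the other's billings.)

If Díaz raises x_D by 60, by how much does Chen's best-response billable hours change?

6

Expanding Chen's payoff: 91x_C + x_Dx_C − 5x_C².
∂π/∂x_C = 91 + x_D − 10x_C = 0, so x_C = 9.1 + 0.1x_D.
The reaction-function slope is 0.1, so a 60-unit rise in x_D moves x_C by 0.1 × 60 = 6. Chen's best response rises — the actions are strategic complements.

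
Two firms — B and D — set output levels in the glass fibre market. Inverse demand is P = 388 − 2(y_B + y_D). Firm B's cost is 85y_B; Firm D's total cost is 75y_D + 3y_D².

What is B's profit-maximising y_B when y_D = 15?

Firm B's profit: π = y_B(388 − 2(y_B + y_D)) − 85y_B.
∂π/∂y_B = 303 − 4y_B − 2y_D = 0, so y_B = 75.75 − 0.5y_D.
At y_D = 15: y_B = 75.75 − 0.5·15 = 68.25.

68.25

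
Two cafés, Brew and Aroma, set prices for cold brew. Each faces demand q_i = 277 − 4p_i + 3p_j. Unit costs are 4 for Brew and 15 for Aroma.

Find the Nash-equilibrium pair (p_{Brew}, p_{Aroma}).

61, 65

Brew's profit: π = (p_{Brew} − 4)(277 − 4p_{Brew} + 3p_{Aroma}).
∂π/∂p_{Brew} = 293 − 8p_{Brew} + 3p_{Aroma} = 0 ⇒ p_{Brew} = 36.625 + 0.375p_{Aroma}.
Similarly p_{Aroma} = 42.125 + 0.375p_{Brew}.
Solving the two reaction functions simultaneously: (1 − (0.375)(0.375))p_{Brew} = 36.625 + 0.375·42.125, so (55/64)p_{Brew} = 3355/64 and p_{Brew} = 61.
Then p_{Aroma} = 42.125 + 0.375·61 = 65.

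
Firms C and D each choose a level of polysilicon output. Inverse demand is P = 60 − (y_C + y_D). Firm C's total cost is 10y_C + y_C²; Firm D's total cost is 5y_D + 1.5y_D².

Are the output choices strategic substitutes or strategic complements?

strategic substitutes

Firm C's profit: π = y_C(60 − (y_C + y_D)) − 10y_C − y_C².
∂π/∂y_C = 50 − 4y_C − y_D = 0, so y_C = 12.5 − 0.25y_D.
The best-response slope dy_C/dy_D = −0.25 < 0: the reaction function is downward-sloping, so the choices are strategic substitutes.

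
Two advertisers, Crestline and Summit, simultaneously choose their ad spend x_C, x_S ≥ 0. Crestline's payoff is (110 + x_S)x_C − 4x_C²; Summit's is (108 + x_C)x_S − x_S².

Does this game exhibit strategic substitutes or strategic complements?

strategic complements

Expanding Crestline's payoff: 110x_C + x_Sx_C − 4x_C².
∂π/∂x_C = 110 + x_S − 8x_C = 0, so x_C = 13.75 + 0.125x_S.
The best-response slope dx_C/dx_S = 0.125 > 0: the reaction function is upward-sloping, so the choices are strategic complements.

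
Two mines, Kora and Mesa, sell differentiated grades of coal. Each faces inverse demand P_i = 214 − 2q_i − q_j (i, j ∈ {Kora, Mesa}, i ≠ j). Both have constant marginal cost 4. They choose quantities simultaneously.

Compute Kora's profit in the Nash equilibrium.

3528

Mine Kora's profit: π = q_{Kora}(214 − 2q_{Kora} − q_{Mesa}) − 4q_{Kora}.
∂π/∂q_{Kora} = 210 − 4q_{Kora} − q_{Mesa} = 0 ⇒ q_{Kora} = 52.5 − 0.25q_{Mesa}.
The game is symmetric, so in equilibrium q_{Mesa} = q_{Kora}: the reaction function gives 1.25q_{Kora} = 52.5, hence q_{Kora} = 42.
P_{Kora} = 214 − 2·42 − 42 = 88.
Profit = (88 − 4)·42 = 3528.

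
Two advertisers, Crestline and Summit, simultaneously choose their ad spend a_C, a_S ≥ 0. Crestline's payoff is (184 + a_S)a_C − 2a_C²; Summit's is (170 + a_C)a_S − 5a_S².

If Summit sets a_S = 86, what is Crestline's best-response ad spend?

67.5

Expanding Crestline's payoff: 184a_C + a_Sa_C − 2a_C².
∂π/∂a_C = 184 + a_S − 4a_C = 0, so a_C = 46 + 0.25a_S.
At a_S = 86: a_C = 46 + 0.25·86 = 67.5.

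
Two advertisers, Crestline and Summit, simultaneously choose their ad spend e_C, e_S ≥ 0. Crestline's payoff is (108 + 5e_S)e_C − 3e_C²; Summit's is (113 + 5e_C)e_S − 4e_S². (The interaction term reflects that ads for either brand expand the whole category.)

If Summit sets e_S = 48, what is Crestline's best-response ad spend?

Expanding Crestline's payoff: 108e_C + 5e_Se_C − 3e_C².
∂π/∂e_C = 108 + 5e_S − 6e_C = 0, so e_C = 18 + (5/6)e_S.
At e_S = 48: e_C = 18 + (5/6)·48 = 58.

58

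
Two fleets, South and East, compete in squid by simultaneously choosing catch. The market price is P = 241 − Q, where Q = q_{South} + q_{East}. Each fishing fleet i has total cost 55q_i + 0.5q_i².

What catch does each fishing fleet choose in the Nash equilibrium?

46.5

Fishing fleet South's profit: π = q_{South}(241 − (q_{South} + q_{East})) − 55q_{South} − 0.5q_{South}².
∂π/∂q_{South} = 186 − 3q_{South} − q_{East} = 0, so q_{South} = 62 − (1/3)q_{East}.
Setting q_{South} = q_{East} in the reaction function: q_{South} = 62 − (1/3)q_{South}, so q_{South} = 62 / (4/3) = 46.5.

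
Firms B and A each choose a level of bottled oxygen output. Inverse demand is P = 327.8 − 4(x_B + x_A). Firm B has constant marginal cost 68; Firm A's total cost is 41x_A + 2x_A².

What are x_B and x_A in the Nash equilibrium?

Firm B's profit: π = x_B(327.8 − 4(x_B + x_A)) − 68x_B.
∂π/∂x_B = 259.8 − 8x_B − 4x_A = 0, so x_B = 32.475 − 0.5x_A.
For A: ∂π/∂x_A = 286.8 − 12x_A − 4x_B = 0 ⇒ x_A = 23.9 − (1/3)x_B.
Solving the two reaction functions simultaneously: (1 − (−0.5)(−1/3))x_B = 32.475 − 0.5·23.9, so (5/6)x_B = 20.525 and x_B = 24.63.
Then x_A = 23.9 − (1/3)·24.63 = 15.69.

24.63, 15.69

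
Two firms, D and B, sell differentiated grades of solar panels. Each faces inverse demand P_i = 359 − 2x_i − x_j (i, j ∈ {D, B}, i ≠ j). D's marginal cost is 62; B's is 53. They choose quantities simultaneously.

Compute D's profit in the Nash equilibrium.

6914.88

Firm D's profit: π = x_D(359 − 2x_D − x_B) − 62x_D.
∂π/∂x_D = 297 − 4x_D − x_B = 0 ⇒ x_D = 74.25 − 0.25x_B.
Similarly x_B = 76.5 − 0.25x_D.
Substituting the second reaction function into the first: x_D = 74.25 − 0.25(76.5 − 0.25x_D), which gives 0.9375x_D = 55.125 ⇒ x_D = 58.8.
Then x_B = 76.5 − 0.25·58.8 = 61.8.
P_D = 359 − 2·58.8 − 61.8 = 179.6.
Profit = (179.6 − 62)·58.8 = 6914.88.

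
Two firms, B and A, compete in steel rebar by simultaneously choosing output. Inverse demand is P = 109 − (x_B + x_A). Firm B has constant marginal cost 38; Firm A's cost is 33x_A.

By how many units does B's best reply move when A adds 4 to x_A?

Firm B's profit: π = x_B(109 − (x_B + x_A)) − 38x_B.
∂π/∂x_B = 71 − 2x_B − x_A = 0, so x_B = 35.5 − 0.5x_A.
The reaction-function slope is −0.5, so a 4-unit rise in x_A moves x_B by −0.5 × 4 = −2. B's best response falls — the actions are strategic substitutes.

-2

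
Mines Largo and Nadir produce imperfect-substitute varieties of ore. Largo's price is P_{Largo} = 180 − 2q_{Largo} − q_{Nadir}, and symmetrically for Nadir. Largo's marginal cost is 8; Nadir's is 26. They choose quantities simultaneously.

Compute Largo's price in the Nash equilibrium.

79.2

Mine Largo's profit: π = q_{Largo}(180 − 2q_{Largo} − q_{Nadir}) − 8q_{Largo}.
∂π/∂q_{Largo} = 172 − 4q_{Largo} − q_{Nadir} = 0 ⇒ q_{Largo} = 43 − 0.25q_{Nadir}.
Similarly q_{Nadir} = 38.5 − 0.25q_{Largo}.
Substituting the second reaction function into the first: q_{Largo} = 43 − 0.25(38.5 − 0.25q_{Largo}), which gives 0.9375q_{Largo} = 33.375 ⇒ q_{Largo} = 35.6.
Then q_{Nadir} = 38.5 − 0.25·35.6 = 29.6.
P_{Largo} = 180 − 2·35.6 − 29.6 = 79.2.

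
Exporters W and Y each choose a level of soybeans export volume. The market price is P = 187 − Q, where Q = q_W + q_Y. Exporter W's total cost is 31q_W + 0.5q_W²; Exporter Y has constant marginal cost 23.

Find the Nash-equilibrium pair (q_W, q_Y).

29.6, 67.2

Exporter W's profit: π = q_W(187 − (q_W + q_Y)) − 31q_W − 0.5q_W².
∂π/∂q_W = 156 − 3q_W − q_Y = 0, so q_W = 52 − (1/3)q_Y.
For Y: ∂π/∂q_Y = 164 − 2q_Y − q_W = 0 ⇒ q_Y = 82 − 0.5q_W.
Plugging q_Y into W's best response: q_W = 52 − (1/3)(82 − 0.5q_W) ⇒ (5/6)q_W = 74/3, so q_W = 29.6.
Then q_Y = 82 − 0.5·29.6 = 67.2.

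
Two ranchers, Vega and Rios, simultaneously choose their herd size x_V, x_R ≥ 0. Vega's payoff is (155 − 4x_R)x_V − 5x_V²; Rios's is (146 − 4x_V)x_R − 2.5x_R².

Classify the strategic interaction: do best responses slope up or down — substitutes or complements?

strategic substitutes

Expanding Vega's payoff: 155x_V − 4x_Rx_V − 5x_V².
∂π/∂x_V = 155 − 4x_R − 10x_V = 0, so x_V = 15.5 − 0.4x_R.
The best-response slope dx_V/dx_R = −0.4 < 0: the reaction function is downward-sloping, so the choices are strategic substitutes.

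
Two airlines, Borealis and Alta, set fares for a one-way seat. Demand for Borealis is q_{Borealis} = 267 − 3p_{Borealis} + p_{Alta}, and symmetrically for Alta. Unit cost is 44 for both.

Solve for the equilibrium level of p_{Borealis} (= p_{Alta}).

79.8

Borealis's profit: π = (p_{Borealis} − 44)(267 − 3p_{Borealis} + p_{Alta}).
∂π/∂p_{Borealis} = 399 − 6p_{Borealis} + p_{Alta} = 0 ⇒ p_{Borealis} = 66.5 + (1/6)p_{Alta}.
The game is symmetric, so in equilibrium p_{Alta} = p_{Borealis}: the reaction function gives (5/6)p_{Borealis} = 66.5, hence p_{Borealis} = 79.8.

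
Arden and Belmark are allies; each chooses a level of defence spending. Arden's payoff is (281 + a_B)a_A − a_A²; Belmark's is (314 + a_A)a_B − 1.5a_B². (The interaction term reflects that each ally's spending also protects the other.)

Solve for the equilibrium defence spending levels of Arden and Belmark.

231.4, 181.8

Expanding Arden's payoff: 281a_A + a_Ba_A − a_A².
∂π/∂a_A = 281 + a_B − 2a_A = 0, so a_A = 140.5 + 0.5a_B.
Likewise for Belmark: a_B = 314/3 + (1/3)a_A.
Solving the two reaction functions simultaneously: (1 − (0.5)(1/3))a_A = 140.5 + 0.5·(314/3), so (5/6)a_A = 1157/6 and a_A = 231.4.
Then a_B = 314/3 + (1/3)·231.4 = 181.8.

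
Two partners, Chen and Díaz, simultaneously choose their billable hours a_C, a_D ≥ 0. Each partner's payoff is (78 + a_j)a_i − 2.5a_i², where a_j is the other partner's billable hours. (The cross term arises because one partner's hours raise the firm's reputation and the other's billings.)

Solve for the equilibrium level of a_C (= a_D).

19.5

Chen's payoff is (78 + a_D)a_C − 2.5a_C².
∂π/∂a_C = 78 + a_D − 5a_C = 0, so a_C = 15.6 + 0.2a_D.
The game is symmetric, so in equilibrium a_D = a_C: the reaction function gives 0.8a_C = 15.6, hence a_C = 19.5.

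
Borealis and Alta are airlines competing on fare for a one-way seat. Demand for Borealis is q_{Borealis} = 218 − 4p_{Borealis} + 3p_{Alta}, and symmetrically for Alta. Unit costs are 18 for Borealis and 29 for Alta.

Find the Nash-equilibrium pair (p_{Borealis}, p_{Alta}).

60.4, 64.4

Borealis's profit: π = (p_{Borealis} − 18)(218 − 4p_{Borealis} + 3p_{Alta}).
∂π/∂p_{Borealis} = 290 − 8p_{Borealis} + 3p_{Alta} = 0 ⇒ p_{Borealis} = 36.25 + 0.375p_{Alta}.
Similarly p_{Alta} = 41.75 + 0.375p_{Borealis}.
Substituting the second reaction function into the first: p_{Borealis} = 36.25 + 0.375(41.75 + 0.375p_{Borealis}), which gives (55/64)p_{Borealis} = 1661/32 ⇒ p_{Borealis} = 60.4.
Then p_{Alta} = 41.75 + 0.375·60.4 = 64.4.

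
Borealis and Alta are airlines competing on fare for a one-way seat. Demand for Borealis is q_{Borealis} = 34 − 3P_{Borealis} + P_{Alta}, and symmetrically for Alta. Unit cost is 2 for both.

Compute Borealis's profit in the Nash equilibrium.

Borealis's profit: π = (P_{Borealis} − 2)(34 − 3P_{Borealis} + P_{Alta}).
∂π/∂P_{Borealis} = 40 − 6P_{Borealis} + P_{Alta} = 0 ⇒ P_{Borealis} = 20/3 + (1/6)P_{Alta}.
The game is symmetric, so in equilibrium P_{Alta} = P_{Borealis}: the reaction function gives (5/6)P_{Borealis} = 20/3, hence P_{Borealis} = 8.
q_{Borealis} = 34 − 3·8 + 8 = 18.
Profit = (8 − 2)·18 = 108.

108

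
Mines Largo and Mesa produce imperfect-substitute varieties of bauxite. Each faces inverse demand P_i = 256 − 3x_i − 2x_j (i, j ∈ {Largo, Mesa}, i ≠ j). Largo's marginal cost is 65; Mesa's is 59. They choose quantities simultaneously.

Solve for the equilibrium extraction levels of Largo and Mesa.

23.5, 25

Mine Largo's profit: π = x_{Largo}(256 − 3x_{Largo} − 2x_{Mesa}) − 65x_{Largo}.
∂π/∂x_{Largo} = 191 − 6x_{Largo} − 2x_{Mesa} = 0 ⇒ x_{Largo} = 191/6 − (1/3)x_{Mesa}.
Similarly x_{Mesa} = 197/6 − (1/3)x_{Largo}.
Substituting the second reaction function into the first: x_{Largo} = 191/6 − (1/3)(197/6 − (1/3)x_{Largo}), which gives (8/9)x_{Largo} = 188/9 ⇒ x_{Largo} = 23.5.
Then x_{Mesa} = 197/6 − (1/3)·23.5 = 25.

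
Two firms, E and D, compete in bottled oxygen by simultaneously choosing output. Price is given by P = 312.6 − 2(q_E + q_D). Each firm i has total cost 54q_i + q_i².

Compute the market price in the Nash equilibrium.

183.3

Firm E's profit: π = q_E(312.6 − 2(q_E + q_D)) − 54q_E − q_E².
∂π/∂q_E = 258.6 − 6q_E − 2q_D = 0, so q_E = 43.1 − (1/3)q_D.
Setting q_E = q_D in the reaction function: q_E = 43.1 − (1/3)q_E, so q_E = 43.1 / (4/3) = 32.325.
Equilibrium price: P = 312.6 − 2·64.65 = 183.3.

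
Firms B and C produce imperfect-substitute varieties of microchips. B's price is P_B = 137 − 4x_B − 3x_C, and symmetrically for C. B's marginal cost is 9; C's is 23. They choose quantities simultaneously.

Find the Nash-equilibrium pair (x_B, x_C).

12.4, 9.6

Firm B's profit: π = x_B(137 − 4x_B − 3x_C) − 9x_B.
∂π/∂x_B = 128 − 8x_B − 3x_C = 0 ⇒ x_B = 16 − 0.375x_C.
Similarly x_C = 14.25 − 0.375x_B.
Solving the two reaction functions simultaneously: (1 − (−0.375)(−0.375))x_B = 16 − 0.375·14.25, so (55/64)x_B = 341/32 and x_B = 12.4.
Then x_C = 14.25 − 0.375·12.4 = 9.6.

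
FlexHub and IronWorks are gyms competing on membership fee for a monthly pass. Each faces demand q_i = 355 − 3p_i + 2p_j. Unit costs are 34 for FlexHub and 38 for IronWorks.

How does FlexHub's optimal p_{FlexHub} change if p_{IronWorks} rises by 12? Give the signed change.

4

FlexHub's profit: π = (p_{FlexHub} − 34)(355 − 3p_{FlexHub} + 2p_{IronWorks}).
∂π/∂p_{FlexHub} = 457 − 6p_{FlexHub} + 2p_{IronWorks} = 0 ⇒ p_{FlexHub} = 457/6 + (1/3)p_{IronWorks}.
The reaction-function slope is 1/3, so a 12-unit rise in p_{IronWorks} moves p_{FlexHub} by 1/3 × 12 = 4. FlexHub's best response rises — the actions are strategic complements.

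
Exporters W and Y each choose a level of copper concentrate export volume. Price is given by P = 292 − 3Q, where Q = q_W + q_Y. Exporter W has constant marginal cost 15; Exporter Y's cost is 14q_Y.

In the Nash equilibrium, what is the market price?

Exporter W's profit: π = q_W(292 − 3(q_W + q_Y)) − 15q_W.
∂π/∂q_W = 277 − 6q_W − 3q_Y = 0, so q_W = 277/6 − 0.5q_Y.
By the same steps for Y: q_Y = 139/3 − 0.5q_W.
Plugging q_Y into W's best response: q_W = 277/6 − 0.5(139/3 − 0.5q_W) ⇒ 0.75q_W = 23, so q_W = 92/3.
Then q_Y = 139/3 − 0.5·(92/3) = 31.
Equilibrium price: P = 292 − 3·(185/3) = 107.

107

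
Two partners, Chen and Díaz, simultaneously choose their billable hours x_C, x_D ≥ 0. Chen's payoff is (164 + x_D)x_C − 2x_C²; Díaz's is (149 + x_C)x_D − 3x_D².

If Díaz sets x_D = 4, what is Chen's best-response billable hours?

Expanding Chen's payoff: 164x_C + x_Dx_C − 2x_C².
∂π/∂x_C = 164 + x_D − 4x_C = 0, so x_C = 41 + 0.25x_D.
At x_D = 4: x_C = 41 + 0.25·4 = 42.

42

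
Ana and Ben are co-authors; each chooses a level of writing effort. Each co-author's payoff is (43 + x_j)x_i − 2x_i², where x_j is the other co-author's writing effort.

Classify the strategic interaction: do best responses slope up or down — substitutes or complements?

strategic complements

Ana's payoff is (43 + x_B)x_A − 2x_A².
∂π/∂x_A = 43 + x_B − 4x_A = 0, so x_A = 10.75 + 0.25x_B.
The best-response slope dx_A/dx_B = 0.25 > 0: the reaction function is upward-sloping, so the choices are strategic complements.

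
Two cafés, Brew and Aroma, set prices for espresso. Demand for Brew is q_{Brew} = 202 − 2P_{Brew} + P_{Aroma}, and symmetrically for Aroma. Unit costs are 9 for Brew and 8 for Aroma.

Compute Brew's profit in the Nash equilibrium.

Brew's profit: π = (P_{Brew} − 9)(202 − 2P_{Brew} + P_{Aroma}).
∂π/∂P_{Brew} = 220 − 4P_{Brew} + P_{Aroma} = 0 ⇒ P_{Brew} = 55 + 0.25P_{Aroma}.
Similarly P_{Aroma} = 54.5 + 0.25P_{Brew}.
Substituting the second reaction function into the first: P_{Brew} = 55 + 0.25(54.5 + 0.25P_{Brew}), which gives 0.9375P_{Brew} = 68.625 ⇒ P_{Brew} = 73.2.
Then P_{Aroma} = 54.5 + 0.25·73.2 = 72.8.
q_{Brew} = 202 − 2·73.2 + 72.8 = 128.4.
Profit = (73.2 − 9)·128.4 = 8243.28.

8243.28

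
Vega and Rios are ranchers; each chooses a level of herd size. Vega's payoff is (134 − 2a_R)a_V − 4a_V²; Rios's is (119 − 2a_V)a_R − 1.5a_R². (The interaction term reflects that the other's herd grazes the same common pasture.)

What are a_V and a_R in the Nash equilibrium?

Expanding Vega's payoff: 134a_V − 2a_Ra_V − 4a_V².
∂π/∂a_V = 134 − 2a_R − 8a_V = 0, so a_V = 16.75 − 0.25a_R.
Likewise for Rios: a_R = 119/3 − (2/3)a_V.
Substituting the second reaction function into the first: a_V = 16.75 − 0.25(119/3 − (2/3)a_V), which gives (5/6)a_V = 41/6 ⇒ a_V = 8.2.
Then a_R = 119/3 − (2/3)·8.2 = 34.2.

8.2, 34.2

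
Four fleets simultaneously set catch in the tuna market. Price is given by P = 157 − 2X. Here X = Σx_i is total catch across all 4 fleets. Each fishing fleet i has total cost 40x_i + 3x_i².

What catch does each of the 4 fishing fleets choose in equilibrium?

7.3125

A representative fishing fleet's profit is π_i = x_i(157 − 2X) − 40x_i − 3x_i², with X = x_i + Σ_{j≠i} x_j.
First-order condition: 117 − 10x_i − 2Σ_{j≠i} x_j = 0.
In a symmetric equilibrium every fishing fleet chooses the same x, so Σ_{j≠i} x_j = 3x. The condition becomes 117 − 16x = 0, giving x = 117/16 = 7.3125.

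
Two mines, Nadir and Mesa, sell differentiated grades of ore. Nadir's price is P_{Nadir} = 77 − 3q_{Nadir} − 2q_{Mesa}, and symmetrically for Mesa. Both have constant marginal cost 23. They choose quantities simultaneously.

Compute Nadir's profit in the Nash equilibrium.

136.6875

Mine Nadir's profit: π = q_{Nadir}(77 − 3q_{Nadir} − 2q_{Mesa}) − 23q_{Nadir}.
∂π/∂q_{Nadir} = 54 − 6q_{Nadir} − 2q_{Mesa} = 0 ⇒ q_{Nadir} = 9 − (1/3)q_{Mesa}.
The game is symmetric, so in equilibrium q_{Mesa} = q_{Nadir}: the reaction function gives (4/3)q_{Nadir} = 9, hence q_{Nadir} = 6.75.
P_{Nadir} = 77 − 3·6.75 − 2·6.75 = 43.25.
Profit = (43.25 − 23)·6.75 = 136.6875.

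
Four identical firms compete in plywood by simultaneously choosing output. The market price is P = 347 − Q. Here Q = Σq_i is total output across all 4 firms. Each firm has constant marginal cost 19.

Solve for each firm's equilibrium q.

65.6

A representative firm's profit is π_i = q_i(347 − Q) − 19q_i, with Q = q_i + Σ_{j≠i} q_j.
First-order condition: 328 − 2q_i − Σ_{j≠i} q_j = 0.
Imposing symmetry (q_j = q for all j) turns Σ_{j≠i} q_j into 3q, so 328 = 5q and q = 65.6.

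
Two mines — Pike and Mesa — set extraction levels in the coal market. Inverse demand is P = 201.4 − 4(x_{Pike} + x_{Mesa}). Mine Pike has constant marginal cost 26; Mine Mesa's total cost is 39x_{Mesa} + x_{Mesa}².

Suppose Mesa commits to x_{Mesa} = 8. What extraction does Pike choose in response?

Mine Pike's profit: π = x_{Pike}(201.4 − 4(x_{Pike} + x_{Mesa})) − 26x_{Pike}.
∂π/∂x_{Pike} = 175.4 − 8x_{Pike} − 4x_{Mesa} = 0, so x_{Pike} = 21.925 − 0.5x_{Mesa}.
At x_{Mesa} = 8: x_{Pike} = 21.925 − 0.5·8 = 17.925.

17.925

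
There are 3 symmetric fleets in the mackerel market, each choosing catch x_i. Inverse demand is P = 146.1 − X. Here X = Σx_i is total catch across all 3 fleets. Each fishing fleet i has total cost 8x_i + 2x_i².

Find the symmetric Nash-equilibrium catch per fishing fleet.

A representative fishing fleet's profit is π_i = x_i(146.1 − X) − 8x_i − 2x_i², with X = x_i + Σ_{j≠i} x_j.
First-order condition: 138.1 − 6x_i − Σ_{j≠i} x_j = 0.
In a symmetric equilibrium every fishing fleet chooses the same x, so Σ_{j≠i} x_j = 2x. The condition becomes 138.1 − 8x = 0, giving x = 138.1/8 = 17.2625.

17.2625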